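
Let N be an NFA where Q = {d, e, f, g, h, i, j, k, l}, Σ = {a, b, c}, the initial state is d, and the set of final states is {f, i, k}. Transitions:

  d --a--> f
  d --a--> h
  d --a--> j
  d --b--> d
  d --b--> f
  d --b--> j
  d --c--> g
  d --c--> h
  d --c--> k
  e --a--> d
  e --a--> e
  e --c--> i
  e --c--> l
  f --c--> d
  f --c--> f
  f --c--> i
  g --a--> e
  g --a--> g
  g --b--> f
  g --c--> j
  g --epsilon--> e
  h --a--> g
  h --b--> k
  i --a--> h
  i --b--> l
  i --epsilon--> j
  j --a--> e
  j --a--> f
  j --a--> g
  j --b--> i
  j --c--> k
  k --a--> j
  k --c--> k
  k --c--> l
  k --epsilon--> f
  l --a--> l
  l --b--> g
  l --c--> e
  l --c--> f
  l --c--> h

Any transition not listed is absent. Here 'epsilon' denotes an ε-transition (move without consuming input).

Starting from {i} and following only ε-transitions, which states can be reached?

Begin with {i}.
ε-move i → j; add j.

{i, j}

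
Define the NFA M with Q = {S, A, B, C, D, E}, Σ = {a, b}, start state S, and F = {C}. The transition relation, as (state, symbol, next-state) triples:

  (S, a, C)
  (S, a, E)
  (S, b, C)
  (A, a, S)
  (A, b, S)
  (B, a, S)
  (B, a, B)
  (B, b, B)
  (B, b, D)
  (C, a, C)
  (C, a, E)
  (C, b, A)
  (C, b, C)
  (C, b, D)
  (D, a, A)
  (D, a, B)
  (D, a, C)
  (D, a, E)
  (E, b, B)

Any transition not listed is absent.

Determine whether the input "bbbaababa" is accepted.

Start in {S}.
Read 'b': S→{C}; now {C}.
Read 'b': C→{A, C, D}; now {A, C, D}.
Read 'b': A→{S}, C→{A, C, D}, D→∅; now {S, A, C, D}.
Read 'a': S→{C, E}, A→{S}, C→{C, E}, D→{A, B, C, E}; now {S, A, B, C, E}.
Read 'a': S→{C, E}, A→{S}, B→{S, B}, C→{C, E}, E→∅; now {S, B, C, E}.
Read 'b': S→{C}, B→{B, D}, C→{A, C, D}, E→{B}; now {A, B, C, D}.
Read 'a': A→{S}, B→{S, B}, C→{C, E}, D→{A, B, C, E}; now {S, A, B, C, E}.
Read 'b': S→{C}, A→{S}, B→{B, D}, C→{A, C, D}, E→{B}; now {S, A, B, C, D}.
Read 'a': S→{C, E}, A→{S}, B→{S, B}, C→{C, E}, D→{A, B, C, E}; now {S, A, B, C, E}.
The final set {S, A, B, C, E} contains the accepting state C.

Yes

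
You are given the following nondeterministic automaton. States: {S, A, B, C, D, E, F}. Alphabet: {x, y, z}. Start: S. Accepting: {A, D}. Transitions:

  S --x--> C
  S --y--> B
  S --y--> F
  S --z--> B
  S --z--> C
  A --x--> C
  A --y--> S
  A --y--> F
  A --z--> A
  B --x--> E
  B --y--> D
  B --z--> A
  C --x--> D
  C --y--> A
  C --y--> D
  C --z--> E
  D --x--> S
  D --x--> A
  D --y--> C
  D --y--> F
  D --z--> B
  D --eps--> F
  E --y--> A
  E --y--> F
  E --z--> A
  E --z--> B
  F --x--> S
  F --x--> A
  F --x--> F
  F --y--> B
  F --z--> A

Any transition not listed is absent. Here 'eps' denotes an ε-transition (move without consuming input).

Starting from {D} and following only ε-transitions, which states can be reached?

Begin with {D}.
ε-move D → F; add F.

{D, F}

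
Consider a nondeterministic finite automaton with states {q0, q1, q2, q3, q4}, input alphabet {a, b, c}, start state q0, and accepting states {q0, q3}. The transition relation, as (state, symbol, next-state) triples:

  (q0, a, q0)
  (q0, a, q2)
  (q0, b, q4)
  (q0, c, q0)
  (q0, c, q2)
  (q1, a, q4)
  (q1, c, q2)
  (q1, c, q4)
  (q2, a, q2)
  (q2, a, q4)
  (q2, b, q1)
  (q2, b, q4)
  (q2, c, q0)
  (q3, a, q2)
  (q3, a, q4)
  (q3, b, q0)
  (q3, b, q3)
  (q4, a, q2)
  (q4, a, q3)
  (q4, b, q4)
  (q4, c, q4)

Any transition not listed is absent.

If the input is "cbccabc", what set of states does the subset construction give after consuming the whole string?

{q0, q2, q4}

Start in {q0}.
Read 'c': {q0} → {q0, q2}.
Read 'b': {q0, q2} → {q1, q4}.
Read 'c': {q1, q4} → {q2, q4}.
Read 'c': {q2, q4} → {q0, q4}.
Read 'a': {q0, q4} → {q0, q2, q3}.
Read 'b': {q0, q2, q3} → {q0, q1, q3, q4}.
Read 'c': {q0, q1, q3, q4} → {q0, q2, q4}.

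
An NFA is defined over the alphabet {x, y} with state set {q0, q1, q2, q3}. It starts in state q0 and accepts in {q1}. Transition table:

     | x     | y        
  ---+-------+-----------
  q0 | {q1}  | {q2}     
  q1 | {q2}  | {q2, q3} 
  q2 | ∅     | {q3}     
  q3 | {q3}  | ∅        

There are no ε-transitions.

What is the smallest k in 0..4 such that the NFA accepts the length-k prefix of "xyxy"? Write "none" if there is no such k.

1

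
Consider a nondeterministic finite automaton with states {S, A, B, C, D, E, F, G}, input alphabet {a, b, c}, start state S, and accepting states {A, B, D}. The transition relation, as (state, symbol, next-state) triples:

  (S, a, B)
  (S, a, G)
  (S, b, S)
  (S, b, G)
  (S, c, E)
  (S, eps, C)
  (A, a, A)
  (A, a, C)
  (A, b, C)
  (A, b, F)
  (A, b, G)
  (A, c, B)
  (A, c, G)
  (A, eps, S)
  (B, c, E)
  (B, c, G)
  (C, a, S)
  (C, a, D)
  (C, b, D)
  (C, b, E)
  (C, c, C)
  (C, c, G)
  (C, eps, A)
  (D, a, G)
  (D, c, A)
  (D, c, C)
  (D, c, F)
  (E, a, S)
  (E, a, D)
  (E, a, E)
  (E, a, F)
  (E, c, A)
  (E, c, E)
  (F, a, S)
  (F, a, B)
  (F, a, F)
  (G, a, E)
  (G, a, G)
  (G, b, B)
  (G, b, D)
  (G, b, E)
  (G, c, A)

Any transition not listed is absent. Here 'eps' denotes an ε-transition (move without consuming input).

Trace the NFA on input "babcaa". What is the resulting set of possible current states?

Start: ε-closure({S}) = {S, A, C}.
Read 'b': S→{S, G}, A→{C, F, G}, C→{D, E}; union {S, C, D, E, F, G}; ε-closure = {S, A, C, D, E, F, G}.
Read 'a': S→{B, G}, A→{A, C}, C→{S, D}, D→{G}, E→{S, D, E, F}, F→{S, B, F}, G→{E, G}; now {S, A, B, C, D, E, F, G}.
Read 'b': S→{S, G}, A→{C, F, G}, B→∅, C→{D, E}, D→∅, E→∅, F→∅, G→{B, D, E}; union {S, B, C, D, E, F, G}; ε-closure = {S, A, B, C, D, E, F, G}.
Read 'c': S→{E}, A→{B, G}, B→{E, G}, C→{C, G}, D→{A, C, F}, E→{A, E}, F→∅, G→{A}; union {A, B, C, E, F, G}; ε-closure = {S, A, B, C, E, F, G}.
Read 'a': S→{B, G}, A→{A, C}, B→∅, C→{S, D}, E→{S, D, E, F}, F→{S, B, F}, G→{E, G}; now {S, A, B, C, D, E, F, G}.
Read 'a': S→{B, G}, A→{A, C}, B→∅, C→{S, D}, D→{G}, E→{S, D, E, F}, F→{S, B, F}, G→{E, G}; now {S, A, B, C, D, E, F, G}.

{S, A, B, C, D, E, F, G}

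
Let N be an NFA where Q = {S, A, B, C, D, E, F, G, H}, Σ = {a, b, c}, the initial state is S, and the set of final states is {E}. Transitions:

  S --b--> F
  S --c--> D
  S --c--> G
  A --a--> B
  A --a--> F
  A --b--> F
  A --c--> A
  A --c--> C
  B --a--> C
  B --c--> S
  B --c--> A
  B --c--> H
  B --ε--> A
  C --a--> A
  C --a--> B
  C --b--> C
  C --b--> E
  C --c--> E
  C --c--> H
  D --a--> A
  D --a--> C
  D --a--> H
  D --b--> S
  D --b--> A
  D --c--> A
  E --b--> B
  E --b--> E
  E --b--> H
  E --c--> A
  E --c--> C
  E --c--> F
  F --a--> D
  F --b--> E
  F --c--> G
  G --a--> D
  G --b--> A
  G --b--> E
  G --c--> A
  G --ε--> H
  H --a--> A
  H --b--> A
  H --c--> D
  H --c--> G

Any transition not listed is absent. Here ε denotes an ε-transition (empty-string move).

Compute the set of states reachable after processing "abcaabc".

Start in {S}.
Read 'a': {S} → ∅.
The set is empty and remains empty for the remaining 6 symbols.

∅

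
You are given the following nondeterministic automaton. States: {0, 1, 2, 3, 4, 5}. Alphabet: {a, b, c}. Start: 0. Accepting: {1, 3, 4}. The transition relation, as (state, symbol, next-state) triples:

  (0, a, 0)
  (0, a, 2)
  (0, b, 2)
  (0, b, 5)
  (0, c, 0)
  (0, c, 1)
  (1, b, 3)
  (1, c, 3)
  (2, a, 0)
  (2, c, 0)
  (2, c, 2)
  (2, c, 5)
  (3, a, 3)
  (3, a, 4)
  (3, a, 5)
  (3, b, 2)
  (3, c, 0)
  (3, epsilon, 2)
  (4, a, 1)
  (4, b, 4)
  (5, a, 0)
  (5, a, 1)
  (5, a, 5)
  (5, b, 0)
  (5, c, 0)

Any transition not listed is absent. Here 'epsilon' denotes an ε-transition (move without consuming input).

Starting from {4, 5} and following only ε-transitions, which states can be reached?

{4, 5}

Begin with {4, 5}.
No ε-moves leave this set, so the closure equals the set itself.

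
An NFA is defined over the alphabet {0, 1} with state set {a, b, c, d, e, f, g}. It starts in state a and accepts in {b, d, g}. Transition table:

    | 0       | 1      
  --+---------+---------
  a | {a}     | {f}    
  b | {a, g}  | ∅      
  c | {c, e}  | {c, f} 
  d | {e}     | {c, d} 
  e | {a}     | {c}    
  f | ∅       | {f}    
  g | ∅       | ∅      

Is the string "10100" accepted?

No

Start in {a}.
Read '1': a→{f}; now {f}.
Read '0': f→∅; now ∅.
The set is empty and remains empty for the remaining 3 symbols.
The final set ∅ contains no accepting state.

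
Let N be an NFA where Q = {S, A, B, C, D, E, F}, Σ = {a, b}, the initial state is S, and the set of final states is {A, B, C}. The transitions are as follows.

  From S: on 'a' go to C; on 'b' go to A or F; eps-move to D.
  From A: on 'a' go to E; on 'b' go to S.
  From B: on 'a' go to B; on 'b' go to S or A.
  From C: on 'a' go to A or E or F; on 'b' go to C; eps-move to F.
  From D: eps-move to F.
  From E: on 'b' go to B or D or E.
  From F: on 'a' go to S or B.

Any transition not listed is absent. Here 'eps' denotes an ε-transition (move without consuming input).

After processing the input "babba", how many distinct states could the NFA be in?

6

Start: ε-closure({S}) = {S, D, F}.
Read 'b': {S, D, F} → {A, F}.
Read 'a': {A, F} → {S, B, D, E, F}.
Read 'b': {S, B, D, E, F} → {S, A, B, D, E, F}.
Read 'b': {S, A, B, D, E, F} → {S, A, B, D, E, F}.
Read 'a': {S, A, B, D, E, F} → {S, B, C, D, E, F}.
That set has 6 states.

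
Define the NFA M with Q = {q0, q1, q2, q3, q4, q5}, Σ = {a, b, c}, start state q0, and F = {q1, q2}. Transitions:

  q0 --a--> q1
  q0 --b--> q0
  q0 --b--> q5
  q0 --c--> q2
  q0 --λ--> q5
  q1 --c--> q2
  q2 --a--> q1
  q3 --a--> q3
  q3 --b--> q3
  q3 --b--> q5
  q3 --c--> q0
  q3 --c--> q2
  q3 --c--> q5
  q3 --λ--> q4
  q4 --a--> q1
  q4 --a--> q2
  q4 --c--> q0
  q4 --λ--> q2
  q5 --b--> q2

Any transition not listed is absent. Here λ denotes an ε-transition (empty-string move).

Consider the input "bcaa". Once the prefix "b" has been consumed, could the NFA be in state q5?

Start: ε-closure({q0}) = {q0, q5}.
Read 'b': {q0, q5} → {q0, q2, q5}.
State q5 is in {q0, q2, q5}.

Yes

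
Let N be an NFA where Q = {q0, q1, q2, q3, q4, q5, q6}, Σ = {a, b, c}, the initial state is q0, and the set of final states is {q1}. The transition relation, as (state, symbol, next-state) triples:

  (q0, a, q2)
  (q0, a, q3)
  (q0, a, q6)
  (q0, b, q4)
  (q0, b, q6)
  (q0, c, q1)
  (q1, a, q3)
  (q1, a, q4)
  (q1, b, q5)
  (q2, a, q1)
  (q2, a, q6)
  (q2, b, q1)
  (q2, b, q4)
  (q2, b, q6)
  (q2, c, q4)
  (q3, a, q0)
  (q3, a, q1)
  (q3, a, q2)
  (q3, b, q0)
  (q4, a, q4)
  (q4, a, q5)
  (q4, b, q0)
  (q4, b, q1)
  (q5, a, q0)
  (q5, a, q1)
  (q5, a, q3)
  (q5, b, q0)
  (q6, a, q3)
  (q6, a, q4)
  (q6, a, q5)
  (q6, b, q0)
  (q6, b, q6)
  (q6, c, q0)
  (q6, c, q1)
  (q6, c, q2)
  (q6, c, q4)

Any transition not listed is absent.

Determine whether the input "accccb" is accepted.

Start in {q0}.
Read 'a': q0→{q2, q3, q6}; now {q2, q3, q6}.
Read 'c': q2→{q4}, q3→∅, q6→{q0, q1, q2, q4}; now {q0, q1, q2, q4}.
Read 'c': q0→{q1}, q1→∅, q2→{q4}, q4→∅; now {q1, q4}.
Read 'c': q1→∅, q4→∅; now ∅.
The set is empty and remains empty for the remaining 2 symbols.
The final set ∅ contains no accepting state.

No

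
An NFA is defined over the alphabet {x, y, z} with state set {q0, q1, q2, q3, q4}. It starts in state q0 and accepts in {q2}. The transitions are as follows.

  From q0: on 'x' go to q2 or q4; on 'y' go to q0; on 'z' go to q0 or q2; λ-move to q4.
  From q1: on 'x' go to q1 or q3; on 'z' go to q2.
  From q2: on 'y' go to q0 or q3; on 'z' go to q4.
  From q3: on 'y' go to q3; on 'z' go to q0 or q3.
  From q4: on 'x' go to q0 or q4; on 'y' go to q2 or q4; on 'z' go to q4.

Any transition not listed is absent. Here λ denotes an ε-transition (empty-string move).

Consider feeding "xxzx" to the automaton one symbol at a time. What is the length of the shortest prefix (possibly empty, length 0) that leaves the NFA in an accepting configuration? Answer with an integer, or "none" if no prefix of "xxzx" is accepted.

1

Start: ε-closure({q0}) = {q0, q4}.
Read 'x': {q0, q4} → {q0, q2, q4}.
None of the earlier sets intersect F, but {q0, q2, q4} does.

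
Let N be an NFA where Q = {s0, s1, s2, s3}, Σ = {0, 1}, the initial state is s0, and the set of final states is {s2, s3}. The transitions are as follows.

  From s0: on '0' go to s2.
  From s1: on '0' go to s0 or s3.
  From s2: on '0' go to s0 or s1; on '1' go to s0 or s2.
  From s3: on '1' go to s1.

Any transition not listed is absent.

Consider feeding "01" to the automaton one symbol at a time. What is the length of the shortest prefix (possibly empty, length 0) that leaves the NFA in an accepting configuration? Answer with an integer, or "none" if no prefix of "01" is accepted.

1

Start in {s0}.
Read '0': s0→{s2}; now {s2}.
None of the earlier sets intersect F, but {s2} does.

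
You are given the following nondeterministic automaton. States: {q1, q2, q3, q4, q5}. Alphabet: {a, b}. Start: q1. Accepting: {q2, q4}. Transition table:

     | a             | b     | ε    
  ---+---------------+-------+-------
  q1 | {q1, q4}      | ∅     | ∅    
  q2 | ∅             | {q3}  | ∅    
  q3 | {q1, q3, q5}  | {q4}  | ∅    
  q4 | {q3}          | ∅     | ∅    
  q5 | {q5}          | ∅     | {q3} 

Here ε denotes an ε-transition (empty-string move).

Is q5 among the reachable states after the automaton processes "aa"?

Start in {q1}.
Read 'a': q1→{q1, q4}; now {q1, q4}.
Read 'a': q1→{q1, q4}, q4→{q3}; now {q1, q3, q4}.
State q5 is not in {q1, q3, q4}.

No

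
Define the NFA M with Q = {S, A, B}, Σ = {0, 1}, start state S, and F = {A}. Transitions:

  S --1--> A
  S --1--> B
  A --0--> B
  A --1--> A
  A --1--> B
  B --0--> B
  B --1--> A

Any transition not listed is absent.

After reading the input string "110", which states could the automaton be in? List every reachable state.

{B}

Start in {S}.
Read '1': S→{A, B}; now {A, B}.
Read '1': A→{A, B}, B→{A}; now {A, B}.
Read '0': A→{B}, B→{B}; now {B}.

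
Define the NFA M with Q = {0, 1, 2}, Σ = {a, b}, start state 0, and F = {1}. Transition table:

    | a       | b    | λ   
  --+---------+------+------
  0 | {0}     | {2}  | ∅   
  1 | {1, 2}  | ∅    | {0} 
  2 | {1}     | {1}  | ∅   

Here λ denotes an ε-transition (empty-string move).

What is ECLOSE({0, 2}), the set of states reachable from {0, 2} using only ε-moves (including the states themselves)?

{0, 2}

Begin with {0, 2}.
No ε-moves leave this set, so the closure equals the set itself.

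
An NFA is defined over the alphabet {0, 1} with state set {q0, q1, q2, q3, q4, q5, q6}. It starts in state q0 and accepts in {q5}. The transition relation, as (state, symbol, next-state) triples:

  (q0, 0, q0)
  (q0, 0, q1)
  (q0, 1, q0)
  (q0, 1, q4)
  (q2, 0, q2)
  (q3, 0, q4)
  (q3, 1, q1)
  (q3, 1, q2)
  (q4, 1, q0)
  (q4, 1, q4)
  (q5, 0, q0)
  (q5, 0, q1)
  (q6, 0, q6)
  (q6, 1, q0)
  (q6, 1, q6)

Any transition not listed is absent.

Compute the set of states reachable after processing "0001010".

{q0, q1}

Start in {q0}.
Read '0': {q0} → {q0, q1}.
Read '0': {q0, q1} → {q0, q1}.
Read '0': {q0, q1} → {q0, q1}.
Read '1': {q0, q1} → {q0, q4}.
Read '0': {q0, q4} → {q0, q1}.
Read '1': {q0, q1} → {q0, q4}.
Read '0': {q0, q4} → {q0, q1}.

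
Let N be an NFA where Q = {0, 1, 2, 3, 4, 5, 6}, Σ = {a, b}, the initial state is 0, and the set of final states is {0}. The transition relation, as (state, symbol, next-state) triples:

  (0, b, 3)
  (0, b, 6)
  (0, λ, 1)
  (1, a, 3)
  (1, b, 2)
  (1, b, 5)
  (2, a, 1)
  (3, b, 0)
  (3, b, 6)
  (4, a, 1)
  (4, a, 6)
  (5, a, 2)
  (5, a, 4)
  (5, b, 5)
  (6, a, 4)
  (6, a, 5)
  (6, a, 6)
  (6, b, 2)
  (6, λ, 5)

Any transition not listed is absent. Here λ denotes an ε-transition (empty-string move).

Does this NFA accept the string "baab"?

Yes

Start: ε-closure({0}) = {0, 1}.
Read 'b': {0, 1} → {2, 3, 5, 6}.
Read 'a': {2, 3, 5, 6} → {1, 2, 4, 5, 6}.
Read 'a': {1, 2, 4, 5, 6} → {1, 2, 3, 4, 5, 6}.
Read 'b': {1, 2, 3, 4, 5, 6} → {0, 1, 2, 5, 6}.
The final set {0, 1, 2, 5, 6} contains the accepting state 0.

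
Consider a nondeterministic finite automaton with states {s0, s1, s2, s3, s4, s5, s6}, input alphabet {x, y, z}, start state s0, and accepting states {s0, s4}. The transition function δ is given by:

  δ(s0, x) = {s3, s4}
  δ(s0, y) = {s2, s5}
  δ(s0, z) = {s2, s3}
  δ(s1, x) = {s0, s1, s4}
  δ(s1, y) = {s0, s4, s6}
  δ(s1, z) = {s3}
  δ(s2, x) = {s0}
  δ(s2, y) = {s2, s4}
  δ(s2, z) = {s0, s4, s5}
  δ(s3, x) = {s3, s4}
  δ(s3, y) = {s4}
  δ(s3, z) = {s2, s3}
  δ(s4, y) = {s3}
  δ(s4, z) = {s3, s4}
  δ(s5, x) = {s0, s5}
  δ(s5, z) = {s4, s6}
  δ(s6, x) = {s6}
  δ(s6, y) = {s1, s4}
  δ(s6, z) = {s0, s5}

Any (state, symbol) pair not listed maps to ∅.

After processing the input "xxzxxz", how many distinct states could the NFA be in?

3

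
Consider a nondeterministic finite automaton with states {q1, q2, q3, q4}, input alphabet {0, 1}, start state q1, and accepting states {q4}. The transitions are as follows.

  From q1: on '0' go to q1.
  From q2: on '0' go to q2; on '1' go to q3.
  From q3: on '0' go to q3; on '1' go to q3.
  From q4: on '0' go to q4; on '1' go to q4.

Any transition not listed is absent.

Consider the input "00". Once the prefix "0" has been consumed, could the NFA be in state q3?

No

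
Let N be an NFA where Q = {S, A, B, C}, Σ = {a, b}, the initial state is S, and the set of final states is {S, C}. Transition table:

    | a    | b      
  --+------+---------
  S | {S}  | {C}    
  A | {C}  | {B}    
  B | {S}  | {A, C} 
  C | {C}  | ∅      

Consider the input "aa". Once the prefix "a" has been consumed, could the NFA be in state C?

Start in {S}.
Read 'a': S→{S}; now {S}.
State C is not in {S}.

No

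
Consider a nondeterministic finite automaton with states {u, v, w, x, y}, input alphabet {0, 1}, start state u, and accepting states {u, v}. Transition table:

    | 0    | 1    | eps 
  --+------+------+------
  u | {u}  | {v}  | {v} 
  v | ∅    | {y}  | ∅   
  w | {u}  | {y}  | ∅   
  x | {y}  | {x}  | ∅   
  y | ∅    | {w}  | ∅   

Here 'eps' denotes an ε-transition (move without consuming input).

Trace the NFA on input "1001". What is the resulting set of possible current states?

∅

Start: ε-closure({u}) = {u, v}.
Read '1': u→{v}, v→{y}; now {v, y}.
Read '0': v→∅, y→∅; now ∅.
The set is empty and remains empty for the remaining 2 symbols.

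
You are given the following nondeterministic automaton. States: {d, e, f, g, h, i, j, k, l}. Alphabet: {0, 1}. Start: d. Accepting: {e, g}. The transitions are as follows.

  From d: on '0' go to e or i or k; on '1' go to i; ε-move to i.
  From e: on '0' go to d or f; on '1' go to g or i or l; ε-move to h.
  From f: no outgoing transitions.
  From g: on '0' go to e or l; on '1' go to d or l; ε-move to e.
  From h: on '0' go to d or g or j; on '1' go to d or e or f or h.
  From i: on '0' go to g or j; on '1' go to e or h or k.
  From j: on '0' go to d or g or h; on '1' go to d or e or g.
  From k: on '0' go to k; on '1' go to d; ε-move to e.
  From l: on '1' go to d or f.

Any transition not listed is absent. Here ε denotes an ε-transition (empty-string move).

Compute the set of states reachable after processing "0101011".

{d, e, f, g, h, i, k, l}

Start: ε-closure({d}) = {d, i}.
Read '0': {d, i} → {e, g, h, i, j, k}.
Read '1': {e, g, h, i, j, k} → {d, e, f, g, h, i, k, l}.
Read '0': {d, e, f, g, h, i, k, l} → {d, e, f, g, h, i, j, k, l}.
Read '1': {d, e, f, g, h, i, j, k, l} → {d, e, f, g, h, i, k, l}.
Read '0': {d, e, f, g, h, i, k, l} → {d, e, f, g, h, i, j, k, l}.
Read '1': {d, e, f, g, h, i, j, k, l} → {d, e, f, g, h, i, k, l}.
Read '1': {d, e, f, g, h, i, k, l} → {d, e, f, g, h, i, k, l}.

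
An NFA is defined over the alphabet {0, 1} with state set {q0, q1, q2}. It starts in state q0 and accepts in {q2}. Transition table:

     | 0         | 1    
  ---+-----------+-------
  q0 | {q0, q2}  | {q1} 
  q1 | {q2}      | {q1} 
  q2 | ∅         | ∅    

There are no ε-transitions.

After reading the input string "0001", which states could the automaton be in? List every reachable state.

{q1}

Start in {q0}.
Read '0': q0→{q0, q2}; now {q0, q2}.
Read '0': q0→{q0, q2}, q2→∅; now {q0, q2}.
Read '0': q0→{q0, q2}, q2→∅; now {q0, q2}.
Read '1': q0→{q1}, q2→∅; now {q1}.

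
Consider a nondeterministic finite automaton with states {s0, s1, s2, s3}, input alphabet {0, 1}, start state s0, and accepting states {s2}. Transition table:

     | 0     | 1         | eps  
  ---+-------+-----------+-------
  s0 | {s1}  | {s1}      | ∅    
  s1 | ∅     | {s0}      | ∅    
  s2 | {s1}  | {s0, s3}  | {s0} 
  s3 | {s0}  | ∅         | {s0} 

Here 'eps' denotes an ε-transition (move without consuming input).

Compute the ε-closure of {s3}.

Begin with {s3}.
ε-move s3 → s0; add s0.

{s0, s3}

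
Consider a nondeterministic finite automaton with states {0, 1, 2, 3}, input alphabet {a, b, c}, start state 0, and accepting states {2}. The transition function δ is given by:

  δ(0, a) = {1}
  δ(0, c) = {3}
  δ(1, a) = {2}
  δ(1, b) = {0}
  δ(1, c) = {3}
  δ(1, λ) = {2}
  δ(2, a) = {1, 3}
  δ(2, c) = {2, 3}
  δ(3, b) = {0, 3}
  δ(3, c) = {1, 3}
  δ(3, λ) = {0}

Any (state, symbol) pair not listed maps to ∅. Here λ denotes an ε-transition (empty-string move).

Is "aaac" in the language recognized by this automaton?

Yes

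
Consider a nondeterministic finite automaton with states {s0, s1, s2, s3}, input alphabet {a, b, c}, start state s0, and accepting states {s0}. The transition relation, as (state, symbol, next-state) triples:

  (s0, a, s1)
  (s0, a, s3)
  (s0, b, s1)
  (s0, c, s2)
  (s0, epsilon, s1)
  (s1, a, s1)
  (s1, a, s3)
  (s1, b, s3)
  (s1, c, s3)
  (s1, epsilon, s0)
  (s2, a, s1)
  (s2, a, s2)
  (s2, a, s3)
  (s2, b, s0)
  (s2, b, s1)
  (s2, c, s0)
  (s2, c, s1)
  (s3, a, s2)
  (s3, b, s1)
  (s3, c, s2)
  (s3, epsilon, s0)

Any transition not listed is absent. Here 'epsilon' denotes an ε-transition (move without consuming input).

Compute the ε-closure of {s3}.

{s0, s1, s3}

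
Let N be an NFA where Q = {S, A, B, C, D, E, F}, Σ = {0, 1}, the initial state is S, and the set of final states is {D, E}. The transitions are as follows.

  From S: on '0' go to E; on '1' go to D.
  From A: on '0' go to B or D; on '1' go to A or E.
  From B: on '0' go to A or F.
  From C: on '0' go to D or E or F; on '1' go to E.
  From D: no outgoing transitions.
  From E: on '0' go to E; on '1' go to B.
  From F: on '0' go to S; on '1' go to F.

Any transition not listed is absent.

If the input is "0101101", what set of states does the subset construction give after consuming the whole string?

Start in {S}.
Read '0': {S} → {E}.
Read '1': {E} → {B}.
Read '0': {B} → {A, F}.
Read '1': {A, F} → {A, E, F}.
Read '1': {A, E, F} → {A, B, E, F}.
Read '0': {A, B, E, F} → {S, A, B, D, E, F}.
Read '1': {S, A, B, D, E, F} → {A, B, D, E, F}.

{A, B, D, E, F}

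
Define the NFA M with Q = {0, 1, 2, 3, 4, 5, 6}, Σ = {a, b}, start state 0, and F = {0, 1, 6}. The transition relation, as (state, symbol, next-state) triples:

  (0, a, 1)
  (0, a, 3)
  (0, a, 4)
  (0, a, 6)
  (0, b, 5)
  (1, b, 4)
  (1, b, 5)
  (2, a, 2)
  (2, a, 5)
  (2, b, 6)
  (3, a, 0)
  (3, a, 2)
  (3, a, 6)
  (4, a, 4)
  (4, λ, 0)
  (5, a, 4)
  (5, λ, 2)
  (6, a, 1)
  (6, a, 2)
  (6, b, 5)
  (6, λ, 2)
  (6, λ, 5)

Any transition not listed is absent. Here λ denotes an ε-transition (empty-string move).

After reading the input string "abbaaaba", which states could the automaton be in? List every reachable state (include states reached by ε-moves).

Start in {0}.
Read 'a': 0→{1, 3, 4, 6}; union {1, 3, 4, 6}; ε-closure = {0, 1, 2, 3, 4, 5, 6}.
Read 'b': 0→{5}, 1→{4, 5}, 2→{6}, 3→∅, 4→∅, 5→∅, 6→{5}; union {4, 5, 6}; ε-closure = {0, 2, 4, 5, 6}.
Read 'b': 0→{5}, 2→{6}, 4→∅, 5→∅, 6→{5}; union {5, 6}; ε-closure = {2, 5, 6}.
Read 'a': 2→{2, 5}, 5→{4}, 6→{1, 2}; union {1, 2, 4, 5}; ε-closure = {0, 1, 2, 4, 5}.
Read 'a': 0→{1, 3, 4, 6}, 1→∅, 2→{2, 5}, 4→{4}, 5→{4}; union {1, 2, 3, 4, 5, 6}; ε-closure = {0, 1, 2, 3, 4, 5, 6}.
Read 'a': 0→{1, 3, 4, 6}, 1→∅, 2→{2, 5}, 3→{0, 2, 6}, 4→{4}, 5→{4}, 6→{1, 2}; now {0, 1, 2, 3, 4, 5, 6}.
Read 'b': 0→{5}, 1→{4, 5}, 2→{6}, 3→∅, 4→∅, 5→∅, 6→{5}; union {4, 5, 6}; ε-closure = {0, 2, 4, 5, 6}.
Read 'a': 0→{1, 3, 4, 6}, 2→{2, 5}, 4→{4}, 5→{4}, 6→{1, 2}; union {1, 2, 3, 4, 5, 6}; ε-closure = {0, 1, 2, 3, 4, 5, 6}.

{0, 1, 2, 3, 4, 5, 6}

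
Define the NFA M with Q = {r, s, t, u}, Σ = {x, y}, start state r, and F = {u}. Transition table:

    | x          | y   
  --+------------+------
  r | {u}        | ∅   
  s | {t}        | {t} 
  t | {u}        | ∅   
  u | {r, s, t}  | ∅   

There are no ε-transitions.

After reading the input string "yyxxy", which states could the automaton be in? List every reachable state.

Start in {r}.
Read 'y': r→∅; now ∅.
The set is empty and remains empty for the remaining 4 symbols.

∅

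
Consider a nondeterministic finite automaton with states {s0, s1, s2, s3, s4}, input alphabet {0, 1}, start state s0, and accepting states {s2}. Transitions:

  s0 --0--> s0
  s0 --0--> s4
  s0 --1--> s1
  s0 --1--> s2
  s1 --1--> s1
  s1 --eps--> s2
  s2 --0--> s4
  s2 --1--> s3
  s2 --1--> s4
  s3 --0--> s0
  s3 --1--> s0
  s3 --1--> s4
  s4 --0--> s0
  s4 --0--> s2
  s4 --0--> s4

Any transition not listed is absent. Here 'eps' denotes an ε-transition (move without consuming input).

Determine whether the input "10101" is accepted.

Start in {s0}.
Read '1': s0→{s1, s2}; now {s1, s2}.
Read '0': s1→∅, s2→{s4}; now {s4}.
Read '1': s4→∅; now ∅.
The set is empty and remains empty for the remaining 2 symbols.
The final set ∅ contains no accepting state.

No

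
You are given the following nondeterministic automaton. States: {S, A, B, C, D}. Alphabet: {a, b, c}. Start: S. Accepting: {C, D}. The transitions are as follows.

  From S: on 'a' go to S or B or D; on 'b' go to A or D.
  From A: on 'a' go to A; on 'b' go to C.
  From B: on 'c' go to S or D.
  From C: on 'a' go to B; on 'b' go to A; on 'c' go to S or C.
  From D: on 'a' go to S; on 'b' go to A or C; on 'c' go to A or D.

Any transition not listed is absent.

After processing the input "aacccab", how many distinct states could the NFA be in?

Start in {S}.
Read 'a': S→{S, B, D}; now {S, B, D}.
Read 'a': S→{S, B, D}, B→∅, D→{S}; now {S, B, D}.
Read 'c': S→∅, B→{S, D}, D→{A, D}; now {S, A, D}.
Read 'c': S→∅, A→∅, D→{A, D}; now {A, D}.
Read 'c': A→∅, D→{A, D}; now {A, D}.
Read 'a': A→{A}, D→{S}; now {S, A}.
Read 'b': S→{A, D}, A→{C}; now {A, C, D}.
That set has 3 states.

3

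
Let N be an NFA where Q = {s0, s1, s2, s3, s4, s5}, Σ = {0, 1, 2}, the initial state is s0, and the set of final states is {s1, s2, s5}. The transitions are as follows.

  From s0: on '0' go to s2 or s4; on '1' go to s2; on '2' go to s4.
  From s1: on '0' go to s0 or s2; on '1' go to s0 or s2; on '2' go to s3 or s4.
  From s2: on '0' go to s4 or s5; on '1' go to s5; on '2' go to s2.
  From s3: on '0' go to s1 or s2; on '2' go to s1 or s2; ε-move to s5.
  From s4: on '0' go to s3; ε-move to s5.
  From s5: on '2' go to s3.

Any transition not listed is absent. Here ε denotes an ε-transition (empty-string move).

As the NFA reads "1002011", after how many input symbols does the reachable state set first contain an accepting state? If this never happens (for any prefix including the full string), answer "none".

Start in {s0}.
Read '1': {s0} → {s2}.
None of the earlier sets intersect F, but {s2} does.

1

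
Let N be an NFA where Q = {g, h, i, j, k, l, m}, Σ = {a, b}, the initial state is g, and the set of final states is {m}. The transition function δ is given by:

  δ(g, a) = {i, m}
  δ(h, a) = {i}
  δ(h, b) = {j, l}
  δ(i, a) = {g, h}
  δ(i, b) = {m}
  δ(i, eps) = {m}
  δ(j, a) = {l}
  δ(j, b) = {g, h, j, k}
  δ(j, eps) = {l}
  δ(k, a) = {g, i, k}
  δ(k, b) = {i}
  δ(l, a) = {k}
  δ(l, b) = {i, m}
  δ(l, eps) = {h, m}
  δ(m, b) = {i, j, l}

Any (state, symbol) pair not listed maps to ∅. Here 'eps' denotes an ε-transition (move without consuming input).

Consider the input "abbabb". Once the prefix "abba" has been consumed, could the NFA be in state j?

No

Start in {g}.
Read 'a': g→{i, m}; now {i, m}.
Read 'b': i→{m}, m→{i, j, l}; union {i, j, l, m}; ε-closure = {h, i, j, l, m}.
Read 'b': h→{j, l}, i→{m}, j→{g, h, j, k}, l→{i, m}, m→{i, j, l}; now {g, h, i, j, k, l, m}.
Read 'a': g→{i, m}, h→{i}, i→{g, h}, j→{l}, k→{g, i, k}, l→{k}, m→∅; now {g, h, i, k, l, m}.
State j is not in {g, h, i, k, l, m}.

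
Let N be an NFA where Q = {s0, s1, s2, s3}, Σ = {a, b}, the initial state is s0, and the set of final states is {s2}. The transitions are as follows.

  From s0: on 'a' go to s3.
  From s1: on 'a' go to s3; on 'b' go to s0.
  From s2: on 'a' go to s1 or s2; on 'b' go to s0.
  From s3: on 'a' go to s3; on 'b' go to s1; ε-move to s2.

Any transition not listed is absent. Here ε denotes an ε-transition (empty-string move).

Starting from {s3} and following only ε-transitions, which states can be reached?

{s2, s3}

Begin with {s3}.
ε-move s3 → s2; add s2.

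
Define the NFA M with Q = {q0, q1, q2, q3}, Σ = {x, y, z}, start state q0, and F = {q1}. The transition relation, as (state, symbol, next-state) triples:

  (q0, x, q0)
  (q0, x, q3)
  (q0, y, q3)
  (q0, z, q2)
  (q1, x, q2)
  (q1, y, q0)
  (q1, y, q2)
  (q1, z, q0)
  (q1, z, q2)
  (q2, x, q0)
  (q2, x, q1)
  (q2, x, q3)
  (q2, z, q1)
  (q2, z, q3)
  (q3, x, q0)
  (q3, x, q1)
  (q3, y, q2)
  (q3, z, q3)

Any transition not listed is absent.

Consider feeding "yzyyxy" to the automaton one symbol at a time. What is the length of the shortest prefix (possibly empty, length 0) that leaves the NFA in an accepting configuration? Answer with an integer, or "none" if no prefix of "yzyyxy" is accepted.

none

Start in {q0}.
Read 'y': {q0} → {q3}.
Read 'z': {q3} → {q3}.
Read 'y': {q3} → {q2}.
Read 'y': {q2} → ∅.
The set is empty and remains empty for the remaining 2 symbols.
No reachable set along the way intersects F.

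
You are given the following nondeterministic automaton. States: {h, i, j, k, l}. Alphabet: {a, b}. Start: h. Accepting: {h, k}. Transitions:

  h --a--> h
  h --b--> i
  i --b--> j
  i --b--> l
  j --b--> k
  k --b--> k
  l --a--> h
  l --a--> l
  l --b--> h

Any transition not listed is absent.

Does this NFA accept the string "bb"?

No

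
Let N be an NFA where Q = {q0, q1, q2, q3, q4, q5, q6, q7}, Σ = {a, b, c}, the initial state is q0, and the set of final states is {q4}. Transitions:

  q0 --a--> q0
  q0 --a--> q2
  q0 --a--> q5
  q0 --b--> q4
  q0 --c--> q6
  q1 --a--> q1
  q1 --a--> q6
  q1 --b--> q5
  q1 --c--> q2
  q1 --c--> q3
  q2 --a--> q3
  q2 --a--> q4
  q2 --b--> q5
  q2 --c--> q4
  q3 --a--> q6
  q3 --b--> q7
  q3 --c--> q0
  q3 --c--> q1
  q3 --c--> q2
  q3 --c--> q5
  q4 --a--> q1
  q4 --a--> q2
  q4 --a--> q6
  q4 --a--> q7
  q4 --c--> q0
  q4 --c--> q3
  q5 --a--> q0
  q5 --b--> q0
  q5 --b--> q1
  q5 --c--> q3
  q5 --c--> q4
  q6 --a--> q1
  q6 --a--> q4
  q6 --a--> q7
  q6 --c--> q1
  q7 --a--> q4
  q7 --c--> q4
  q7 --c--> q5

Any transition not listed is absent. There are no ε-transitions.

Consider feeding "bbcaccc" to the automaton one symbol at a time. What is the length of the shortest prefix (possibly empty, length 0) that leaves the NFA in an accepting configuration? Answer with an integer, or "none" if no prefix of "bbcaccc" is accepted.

1

Start in {q0}.
Read 'b': {q0} → {q4}.
None of the earlier sets intersect F, but {q4} does.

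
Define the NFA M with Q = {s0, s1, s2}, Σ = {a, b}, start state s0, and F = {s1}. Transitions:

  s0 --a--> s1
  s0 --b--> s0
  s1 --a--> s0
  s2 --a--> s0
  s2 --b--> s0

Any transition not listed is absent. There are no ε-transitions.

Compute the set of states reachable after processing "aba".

Start in {s0}.
Read 'a': {s0} → {s1}.
Read 'b': {s1} → ∅.
The set is empty and remains empty for the remaining 1 symbol.

∅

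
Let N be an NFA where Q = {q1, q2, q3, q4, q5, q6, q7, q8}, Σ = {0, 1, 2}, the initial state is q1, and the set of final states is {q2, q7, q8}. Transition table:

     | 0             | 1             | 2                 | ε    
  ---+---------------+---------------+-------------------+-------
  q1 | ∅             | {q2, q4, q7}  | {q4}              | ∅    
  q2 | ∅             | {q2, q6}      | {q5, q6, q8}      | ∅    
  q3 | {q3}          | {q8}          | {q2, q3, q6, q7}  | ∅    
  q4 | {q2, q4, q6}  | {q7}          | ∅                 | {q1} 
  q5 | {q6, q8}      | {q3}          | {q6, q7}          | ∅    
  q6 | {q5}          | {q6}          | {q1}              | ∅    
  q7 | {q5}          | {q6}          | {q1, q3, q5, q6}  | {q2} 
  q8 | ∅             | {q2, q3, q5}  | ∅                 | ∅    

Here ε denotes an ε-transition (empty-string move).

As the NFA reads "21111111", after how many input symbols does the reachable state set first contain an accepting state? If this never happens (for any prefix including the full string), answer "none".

Start in {q1}.
Read '2': q1→{q4}; union {q4}; ε-closure = {q1, q4}.
Read '1': q1→{q2, q4, q7}, q4→{q7}; union {q2, q4, q7}; ε-closure = {q1, q2, q4, q7}.
None of the earlier sets intersect F, but {q1, q2, q4, q7} does.

2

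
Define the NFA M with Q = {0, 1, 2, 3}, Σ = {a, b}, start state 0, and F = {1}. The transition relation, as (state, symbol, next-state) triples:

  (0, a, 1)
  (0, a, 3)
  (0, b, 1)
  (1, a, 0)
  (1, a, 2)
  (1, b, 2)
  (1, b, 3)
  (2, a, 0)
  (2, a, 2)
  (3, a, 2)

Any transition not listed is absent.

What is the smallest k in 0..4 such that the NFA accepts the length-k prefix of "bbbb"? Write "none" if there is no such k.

1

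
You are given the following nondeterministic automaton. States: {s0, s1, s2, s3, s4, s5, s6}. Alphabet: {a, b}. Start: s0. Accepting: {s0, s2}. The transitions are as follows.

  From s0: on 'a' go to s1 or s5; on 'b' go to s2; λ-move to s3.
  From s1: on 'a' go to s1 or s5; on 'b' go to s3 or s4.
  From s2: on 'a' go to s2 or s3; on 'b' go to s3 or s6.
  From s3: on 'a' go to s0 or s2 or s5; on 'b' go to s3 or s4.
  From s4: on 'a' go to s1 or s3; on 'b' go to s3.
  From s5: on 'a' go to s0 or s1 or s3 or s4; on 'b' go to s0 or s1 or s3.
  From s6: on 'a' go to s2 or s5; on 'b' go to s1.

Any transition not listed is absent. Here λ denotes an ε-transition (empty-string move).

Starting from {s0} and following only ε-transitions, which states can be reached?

Begin with {s0}.
ε-move s0 → s3; add s3.

{s0, s3}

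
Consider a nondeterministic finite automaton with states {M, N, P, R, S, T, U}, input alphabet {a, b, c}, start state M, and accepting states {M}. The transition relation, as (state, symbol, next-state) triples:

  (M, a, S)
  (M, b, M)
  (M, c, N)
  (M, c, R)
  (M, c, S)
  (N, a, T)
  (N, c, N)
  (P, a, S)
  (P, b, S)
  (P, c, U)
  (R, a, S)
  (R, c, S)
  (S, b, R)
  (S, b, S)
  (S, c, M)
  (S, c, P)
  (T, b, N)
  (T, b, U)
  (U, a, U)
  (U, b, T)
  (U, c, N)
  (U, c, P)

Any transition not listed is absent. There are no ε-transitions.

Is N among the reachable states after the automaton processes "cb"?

No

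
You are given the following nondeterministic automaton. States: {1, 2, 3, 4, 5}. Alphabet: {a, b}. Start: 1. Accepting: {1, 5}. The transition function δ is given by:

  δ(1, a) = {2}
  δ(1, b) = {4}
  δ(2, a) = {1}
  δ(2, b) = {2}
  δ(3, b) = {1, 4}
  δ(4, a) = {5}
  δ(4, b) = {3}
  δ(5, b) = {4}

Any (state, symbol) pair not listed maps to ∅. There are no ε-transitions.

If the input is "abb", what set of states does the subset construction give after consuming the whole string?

{2}

Start in {1}.
Read 'a': 1→{2}; now {2}.
Read 'b': 2→{2}; now {2}.
Read 'b': 2→{2}; now {2}.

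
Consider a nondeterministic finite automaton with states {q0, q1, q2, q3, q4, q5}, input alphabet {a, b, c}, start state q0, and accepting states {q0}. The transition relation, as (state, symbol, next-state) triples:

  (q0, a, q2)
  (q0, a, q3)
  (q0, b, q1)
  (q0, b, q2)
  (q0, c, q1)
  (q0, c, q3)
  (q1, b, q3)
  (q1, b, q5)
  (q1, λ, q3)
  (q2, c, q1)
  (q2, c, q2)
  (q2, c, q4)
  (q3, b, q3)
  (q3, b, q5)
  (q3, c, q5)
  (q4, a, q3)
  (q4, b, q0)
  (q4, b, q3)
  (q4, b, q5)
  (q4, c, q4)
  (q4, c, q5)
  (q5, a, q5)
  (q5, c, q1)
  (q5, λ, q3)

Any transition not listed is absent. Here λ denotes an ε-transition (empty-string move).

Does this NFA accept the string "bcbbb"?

No

Start in {q0}.
Read 'b': {q0} → {q1, q2, q3}.
Read 'c': {q1, q2, q3} → {q1, q2, q3, q4, q5}.
Read 'b': {q1, q2, q3, q4, q5} → {q0, q3, q5}.
Read 'b': {q0, q3, q5} → {q1, q2, q3, q5}.
Read 'b': {q1, q2, q3, q5} → {q3, q5}.
The final set {q3, q5} contains no accepting state.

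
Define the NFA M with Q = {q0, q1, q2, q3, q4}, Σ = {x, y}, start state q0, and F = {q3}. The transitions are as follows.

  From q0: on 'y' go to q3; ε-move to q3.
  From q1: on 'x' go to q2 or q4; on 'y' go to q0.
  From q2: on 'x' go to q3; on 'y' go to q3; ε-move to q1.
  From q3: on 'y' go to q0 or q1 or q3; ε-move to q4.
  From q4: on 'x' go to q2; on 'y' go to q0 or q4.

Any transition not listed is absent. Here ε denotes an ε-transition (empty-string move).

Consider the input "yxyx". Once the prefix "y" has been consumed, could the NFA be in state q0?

Yes

Start: ε-closure({q0}) = {q0, q3, q4}.
Read 'y': {q0, q3, q4} → {q0, q1, q3, q4}.
State q0 is in {q0, q1, q3, q4}.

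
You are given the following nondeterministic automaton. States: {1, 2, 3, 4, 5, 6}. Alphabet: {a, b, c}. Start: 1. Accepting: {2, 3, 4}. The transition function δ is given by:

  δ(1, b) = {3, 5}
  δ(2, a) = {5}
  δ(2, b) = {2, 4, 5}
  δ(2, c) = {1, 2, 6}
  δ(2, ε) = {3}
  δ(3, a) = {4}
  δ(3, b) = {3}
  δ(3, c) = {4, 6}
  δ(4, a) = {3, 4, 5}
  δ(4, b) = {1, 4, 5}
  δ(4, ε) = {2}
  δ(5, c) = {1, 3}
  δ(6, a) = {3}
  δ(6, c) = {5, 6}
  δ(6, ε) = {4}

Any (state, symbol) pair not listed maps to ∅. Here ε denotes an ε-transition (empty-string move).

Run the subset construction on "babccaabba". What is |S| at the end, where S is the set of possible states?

4

Start in {1}.
Read 'b': 1→{3, 5}; now {3, 5}.
Read 'a': 3→{4}, 5→∅; union {4}; ε-closure = {2, 3, 4}.
Read 'b': 2→{2, 4, 5}, 3→{3}, 4→{1, 4, 5}; now {1, 2, 3, 4, 5}.
Read 'c': 1→∅, 2→{1, 2, 6}, 3→{4, 6}, 4→∅, 5→{1, 3}; now {1, 2, 3, 4, 6}.
Read 'c': 1→∅, 2→{1, 2, 6}, 3→{4, 6}, 4→∅, 6→{5, 6}; union {1, 2, 4, 5, 6}; ε-closure = {1, 2, 3, 4, 5, 6}.
Read 'a': 1→∅, 2→{5}, 3→{4}, 4→{3, 4, 5}, 5→∅, 6→{3}; union {3, 4, 5}; ε-closure = {2, 3, 4, 5}.
Read 'a': 2→{5}, 3→{4}, 4→{3, 4, 5}, 5→∅; union {3, 4, 5}; ε-closure = {2, 3, 4, 5}.
Read 'b': 2→{2, 4, 5}, 3→{3}, 4→{1, 4, 5}, 5→∅; now {1, 2, 3, 4, 5}.
Read 'b': 1→{3, 5}, 2→{2, 4, 5}, 3→{3}, 4→{1, 4, 5}, 5→∅; now {1, 2, 3, 4, 5}.
Read 'a': 1→∅, 2→{5}, 3→{4}, 4→{3, 4, 5}, 5→∅; union {3, 4, 5}; ε-closure = {2, 3, 4, 5}.
That set has 4 states.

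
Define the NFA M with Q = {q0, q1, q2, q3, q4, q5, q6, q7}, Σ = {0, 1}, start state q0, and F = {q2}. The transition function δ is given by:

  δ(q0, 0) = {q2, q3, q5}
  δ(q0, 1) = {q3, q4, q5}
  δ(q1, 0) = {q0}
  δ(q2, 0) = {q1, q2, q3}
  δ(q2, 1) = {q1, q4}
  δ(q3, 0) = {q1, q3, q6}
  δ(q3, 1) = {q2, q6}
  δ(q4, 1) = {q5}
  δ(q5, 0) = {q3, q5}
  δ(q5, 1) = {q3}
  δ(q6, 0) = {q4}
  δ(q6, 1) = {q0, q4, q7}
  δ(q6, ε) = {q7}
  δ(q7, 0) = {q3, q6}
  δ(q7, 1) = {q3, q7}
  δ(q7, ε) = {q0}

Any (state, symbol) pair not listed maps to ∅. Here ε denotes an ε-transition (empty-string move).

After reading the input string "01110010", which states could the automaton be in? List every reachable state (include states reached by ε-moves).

{q0, q1, q2, q3, q4, q5, q6, q7}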